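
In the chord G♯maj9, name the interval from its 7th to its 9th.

minor third

Spelling the chord: G♯, B♯, D♯, F𝄪, A♯.
7th = F𝄪; 9th = A♯.
3 letter names make it a third; at 3 semitones (a half step narrower than major) the quality is minor.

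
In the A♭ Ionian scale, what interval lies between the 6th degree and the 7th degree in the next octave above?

major ninth

A♭ major: A♭ B♭ C D♭ E♭ F G.
The 6th degree is F and the 7th degree (up an octave) is G.
F up to G spans 9 letter names and 14 semitones — a major ninth.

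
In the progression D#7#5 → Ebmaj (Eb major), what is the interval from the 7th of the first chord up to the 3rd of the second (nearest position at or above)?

d5

D#7#5 has C# as its 7th, and Ebmaj (Eb major) has G as its 3rd.
5 letter names make it a fifth; at 6 semitones (a half step narrower than perfect) the quality is diminished.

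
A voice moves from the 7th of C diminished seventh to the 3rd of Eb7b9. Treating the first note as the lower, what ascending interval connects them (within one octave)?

A6

C diminished seventh has Bbb as its 7th, and Eb7b9 has G as its 3rd.
Bbb up to G is 10 semitones, a half step wider than a major sixth, so the interval is augmented.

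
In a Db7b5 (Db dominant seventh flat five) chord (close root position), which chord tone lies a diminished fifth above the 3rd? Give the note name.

Cb

Db7b5 is spelled Db, F, Abb, Cb.
The 3rd is F. A diminished fifth above F is Cb.
Cb is the chord's 7th.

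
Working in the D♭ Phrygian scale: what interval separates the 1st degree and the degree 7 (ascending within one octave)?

Spelling the D♭ Phrygian scale: D♭ E𝄫 F♭ G♭ A♭ B𝄫 C♭.
1st degree = D♭; degree 7 = C♭.
7 letter names make it a seventh; at 10 semitones (a half step narrower than major) the quality is minor.

minor seventh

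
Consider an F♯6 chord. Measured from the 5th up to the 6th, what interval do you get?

The chord tones of F♯6 (F♯ major sixth) are F♯, A♯, C♯, D♯.
The 5th is C♯ and the 6th is D♯.
From C♯ to D♯ is 2 semitones, exactly the major second.

major 2nd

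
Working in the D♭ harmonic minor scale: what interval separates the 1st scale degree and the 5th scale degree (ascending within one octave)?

P5

The scale runs D♭ E♭ F♭ G♭ A♭ B𝄫 C.
That puts D♭ below A♭.
D♭ up to A♭ spans 5 letter names and 7 semitones — a perfect fifth.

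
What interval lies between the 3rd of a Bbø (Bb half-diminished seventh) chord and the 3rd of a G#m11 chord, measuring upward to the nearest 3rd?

The 3rd of Bbø (Bb half-diminished seventh) is Db; the 3rd of G#m11 is B.
6 letter names make it a sixth; at 10 semitones (a half step wider than major) the quality is augmented.

augmented sixth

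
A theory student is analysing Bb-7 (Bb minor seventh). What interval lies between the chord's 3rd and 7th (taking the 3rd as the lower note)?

Bb minor seventh is spelled Bb-Db-F-Ab.
That puts Db below Ab.
Db up to Ab spans 5 letter names and 7 semitones — a perfect fifth.

perfect fifth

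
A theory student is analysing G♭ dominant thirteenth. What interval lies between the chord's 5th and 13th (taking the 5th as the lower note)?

G♭ dominant thirteenth is spelled G♭, B♭, D♭, F♭, A♭, E♭.
That puts D♭ below E♭.
D♭ up to E♭ spans 9 letter names and 14 semitones — a major ninth.

major ninth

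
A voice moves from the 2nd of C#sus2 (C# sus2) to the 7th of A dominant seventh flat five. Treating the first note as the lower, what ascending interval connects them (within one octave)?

C#sus2 (C# sus2) has D# as its 2nd, and A dominant seventh flat five has G as its 7th.
From D# to G: 4 semitones over a fourth = diminished.

diminished fourth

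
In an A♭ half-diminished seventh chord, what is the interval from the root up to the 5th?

A♭ø is spelled A♭-C♭-E𝄫-G♭.
So we need the interval from A♭ up to E𝄫.
From A♭ to E𝄫: 6 semitones over a fifth = diminished.

diminished 5th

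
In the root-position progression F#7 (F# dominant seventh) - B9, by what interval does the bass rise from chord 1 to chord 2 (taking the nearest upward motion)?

perfect fourth

The roots are F# and B.
From F# to B is 5 semitones, exactly the perfect fourth.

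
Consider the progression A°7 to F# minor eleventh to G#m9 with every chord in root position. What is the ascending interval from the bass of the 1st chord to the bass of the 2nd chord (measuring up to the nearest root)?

The roots are A and F#.
A up to F# spans 6 letter names and 9 semitones — a major sixth.

M6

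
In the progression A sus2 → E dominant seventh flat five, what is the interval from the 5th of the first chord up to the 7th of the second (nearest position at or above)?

minor 7th

The 5th of A sus2 is E; the 7th of E dominant seventh flat five is D.
From E to D: 10 semitones over a seventh = minor.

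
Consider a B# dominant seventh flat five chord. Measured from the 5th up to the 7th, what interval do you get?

major third

Spelling the chord: B#–D##–F#–A#.
5th = F#; 7th = A#.
From F# to A# is 4 semitones, exactly the major third.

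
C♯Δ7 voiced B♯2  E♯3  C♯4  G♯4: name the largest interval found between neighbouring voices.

Adjacent intervals: B♯2→E♯3 = perfect fourth; E♯3→C♯4 = minor sixth; C♯4→G♯4 = perfect fifth.
The largest is E♯3 to C♯4, a minor sixth (8 semitones).

minor 6th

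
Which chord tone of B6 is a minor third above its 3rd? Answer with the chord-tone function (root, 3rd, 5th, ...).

5th

Spelling the chord: B-D♯-F♯-G♯.
The 3rd is D♯. A minor third above D♯ is F♯.
F♯ is the chord's 5th.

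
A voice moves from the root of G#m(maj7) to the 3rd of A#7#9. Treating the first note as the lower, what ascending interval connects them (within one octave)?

G#m(maj7) has G# as its root, and A#7#9 has C## as its 3rd.
From G# to C##: 6 semitones over a fourth = augmented.

augmented fourth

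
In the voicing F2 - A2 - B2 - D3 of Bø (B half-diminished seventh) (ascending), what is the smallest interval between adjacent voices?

major second

Adjacent intervals: F2→A2 = major third; A2→B2 = major second; B2→D3 = minor third.
The smallest is A2 to B2, a major second (2 semitones).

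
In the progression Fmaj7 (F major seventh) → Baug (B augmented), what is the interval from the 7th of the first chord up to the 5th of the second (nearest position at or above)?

The 7th of Fmaj7 (F major seventh) is E; the 5th of Baug (B augmented) is F##.
E up to F## is 3 semitones, a half step wider than a major second, so the interval is augmented.

A2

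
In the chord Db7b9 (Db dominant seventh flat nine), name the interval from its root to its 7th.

Spelling the chord: Db–F–Ab–Cb–Ebb.
Root = Db; 7th = Cb.
7 letter names make it a seventh; at 10 semitones (a half step narrower than major) the quality is minor.

minor seventh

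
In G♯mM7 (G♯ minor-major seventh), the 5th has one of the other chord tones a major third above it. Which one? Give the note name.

G♯m(maj7) is spelled G♯–B–D♯–F𝄪.
The 5th is D♯. A major third above D♯ is F𝄪.
F𝄪 is the chord's 7th.

F##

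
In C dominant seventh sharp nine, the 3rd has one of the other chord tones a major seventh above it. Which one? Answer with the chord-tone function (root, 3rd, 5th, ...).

C7#9 (C dominant seventh sharp nine) is spelled C–E–G–Bb–D#.
The 3rd is E. A major seventh above E is D#.
D# is the chord's 9th.

9th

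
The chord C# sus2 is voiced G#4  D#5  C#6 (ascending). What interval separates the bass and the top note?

P11

The outer voices are G#4 and C#6.
G# up to C# spans 11 letter names and 17 semitones — a perfect eleventh.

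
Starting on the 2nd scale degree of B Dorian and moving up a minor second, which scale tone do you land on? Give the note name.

The scale is B C# D E F# G# A.
The 2nd scale degree is C#; a minor second above that is D — scale degree 3.

D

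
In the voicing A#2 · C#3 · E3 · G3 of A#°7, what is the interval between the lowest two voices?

m3

Those voices are A#2 and C#3.
From A# to C#: 3 semitones over a third = minor.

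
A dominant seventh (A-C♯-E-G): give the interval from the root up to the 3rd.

major third

So we need the interval from A up to C♯.
Counting 3 letters and 4 half steps from A gives a major third.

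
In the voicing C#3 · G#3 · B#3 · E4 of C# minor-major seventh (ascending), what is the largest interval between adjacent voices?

perfect 5th

Adjacent intervals: C#3→G#3 = perfect fifth; G#3→B#3 = major third; B#3→E4 = diminished fourth.
The largest is C#3 to G#3, a perfect fifth (7 semitones).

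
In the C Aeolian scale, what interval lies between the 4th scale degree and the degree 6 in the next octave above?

minor 10th

C natural minor: C D E♭ F G A♭ B♭.
4th scale degree = F; degree 6 (up an octave) = A♭.
From F to A♭: 15 semitones over a tenth = minor.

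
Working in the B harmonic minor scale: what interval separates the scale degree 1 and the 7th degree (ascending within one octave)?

Spelling the B harmonic minor scale: B C# D E F# G A#.
So we need the interval from B up to A#.
Counting 7 letters and 11 half steps from B gives a major seventh.

major 7th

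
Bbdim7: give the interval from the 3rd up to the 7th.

Bb°7 is spelled Bb, Db, Fb, Abb.
3rd = Db; 7th = Abb.
From Db to Abb: 6 semitones over a fifth = diminished.

diminished fifth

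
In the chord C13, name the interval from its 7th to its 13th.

C13: C-E-G-Bb-D-A.
So we need the interval from Bb up to A.
Counting 7 letters and 11 half steps from Bb gives a major seventh.

major 7th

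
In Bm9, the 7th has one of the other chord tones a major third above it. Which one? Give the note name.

The chord tones of Bm9 are B, D, F♯, A, C♯.
The 7th is A. A major third above A is C♯.
C♯ is the chord's 9th.

C#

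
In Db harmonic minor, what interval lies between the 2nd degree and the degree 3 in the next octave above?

minor ninth

Db harmonic minor: Db Eb Fb Gb Ab Bbb C.
That puts Eb below Fb.
From Eb to Fb: 13 semitones over a ninth = minor.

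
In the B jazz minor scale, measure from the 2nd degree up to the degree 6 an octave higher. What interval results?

perfect 12th

B melodic minor: B C♯ D E F♯ G♯ A♯.
So we need the interval from C♯ up to G♯.
From C♯ to G♯ is 19 semitones, exactly the perfect twelfth.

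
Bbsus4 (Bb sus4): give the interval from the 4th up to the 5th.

Spelling the chord: Bb Eb F.
That puts Eb below F.
From Eb to F is 2 semitones, exactly the major second.

major second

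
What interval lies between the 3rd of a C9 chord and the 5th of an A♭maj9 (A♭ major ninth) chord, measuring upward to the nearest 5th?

The 3rd of C9 is E; the 5th of A♭maj9 (A♭ major ninth) is E♭.
From E to E♭: 11 semitones over an octave = diminished.

diminished octave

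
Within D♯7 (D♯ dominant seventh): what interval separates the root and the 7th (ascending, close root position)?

Spelling the chord: D♯-F𝄪-A♯-C♯.
So we need the interval from D♯ up to C♯.
D♯ up to C♯ is 10 semitones, a half step narrower than a major seventh, so the interval is minor.

minor 7th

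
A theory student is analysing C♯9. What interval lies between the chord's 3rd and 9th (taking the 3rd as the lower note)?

minor seventh

C♯ dominant ninth is spelled C♯-E♯-G♯-B-D♯.
So we need the interval from E♯ up to D♯.
E♯ up to D♯ is 10 semitones, a half step narrower than a major seventh, so the interval is minor.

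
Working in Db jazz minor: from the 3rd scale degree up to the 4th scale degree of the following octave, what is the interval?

major ninth

The scale runs Db Eb Fb Gb Ab Bb C.
3rd scale degree = Fb; 4th scale degree (up an octave) = Gb.
From Fb to Gb is 14 semitones, exactly the major ninth.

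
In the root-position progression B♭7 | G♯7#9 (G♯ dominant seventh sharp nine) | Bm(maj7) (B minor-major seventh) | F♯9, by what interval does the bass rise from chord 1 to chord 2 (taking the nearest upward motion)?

The roots are B♭ and G♯.
B♭ up to G♯ is 10 semitones, a half step wider than a major sixth, so the interval is augmented.

augmented sixth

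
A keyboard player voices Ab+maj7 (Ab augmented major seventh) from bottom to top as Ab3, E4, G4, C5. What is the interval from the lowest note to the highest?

major tenth

The outer voices are Ab3 and C5.
Counting 10 letters and 16 half steps from Ab gives a major tenth.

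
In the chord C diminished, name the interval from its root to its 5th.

Cdim (C diminished): C Eb Gb.
The root is C and the 5th is Gb.
C up to Gb is 6 semitones, a half step narrower than a perfect fifth, so the interval is diminished.

diminished fifth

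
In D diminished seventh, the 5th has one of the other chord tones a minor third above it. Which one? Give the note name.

Cb

D°7 (D diminished seventh) is spelled D–F–Ab–Cb.
The 5th is Ab. A minor third above Ab is Cb.
Cb is the chord's 7th.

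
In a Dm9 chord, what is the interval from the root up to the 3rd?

minor third

D minor ninth: D, F, A, C, E.
So we need the interval from D up to F.
D up to F is 3 semitones, a half step narrower than a major third, so the interval is minor.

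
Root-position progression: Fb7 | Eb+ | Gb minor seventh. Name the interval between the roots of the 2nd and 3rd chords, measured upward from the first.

m3

The roots are Eb and Gb.
3 letter names make it a third; at 3 semitones (a half step narrower than major) the quality is minor.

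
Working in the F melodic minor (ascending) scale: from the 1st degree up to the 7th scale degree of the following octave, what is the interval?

Spelling the F melodic minor (ascending) scale: F G Ab Bb C D E.
So we need the interval from F up to E.
Counting 14 letters and 23 half steps from F gives a major fourteenth.

major 14th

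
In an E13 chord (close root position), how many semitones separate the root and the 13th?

21

E13 (E dominant thirteenth) is spelled E, G#, B, D, F#, C#.
E to C# is a major thirteenth: 21 semitones.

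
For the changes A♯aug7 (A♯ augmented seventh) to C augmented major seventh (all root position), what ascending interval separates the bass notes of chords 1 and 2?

The roots are A♯ and C.
A♯ up to C is 2 semitones, a whole step narrower than a major third, so the interval is diminished.

d3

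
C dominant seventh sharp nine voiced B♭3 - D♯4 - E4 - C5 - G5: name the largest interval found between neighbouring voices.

Adjacent intervals: B♭3→D♯4 = augmented third; D♯4→E4 = minor second; E4→C5 = minor sixth; C5→G5 = perfect fifth.
The largest is E4 to C5, a minor sixth (8 semitones).

minor 6th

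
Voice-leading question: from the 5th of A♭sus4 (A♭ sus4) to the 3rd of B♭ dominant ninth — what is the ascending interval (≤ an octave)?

A♭sus4 (A♭ sus4) has E♭ as its 5th, and B♭ dominant ninth has D as its 3rd.
From E♭ to D is 11 semitones, exactly the major seventh.

major seventh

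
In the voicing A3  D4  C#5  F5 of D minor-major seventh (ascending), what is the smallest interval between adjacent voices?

Adjacent intervals: A3→D4 = perfect fourth; D4→C#5 = major seventh; C#5→F5 = diminished fourth.
The smallest is C#5 to F5, a diminished fourth (4 semitones).

d4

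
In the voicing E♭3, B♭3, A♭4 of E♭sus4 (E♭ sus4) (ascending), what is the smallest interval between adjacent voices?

Adjacent intervals: E♭3→B♭3 = perfect fifth; B♭3→A♭4 = minor seventh.
The smallest is E♭3 to B♭3, a perfect fifth (7 semitones).

perfect fifth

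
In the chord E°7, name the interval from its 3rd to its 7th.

E°7 (E diminished seventh): E G Bb Db.
3rd = G; 7th = Db.
G up to Db is 6 semitones, a half step narrower than a perfect fifth, so the interval is diminished.

diminished fifth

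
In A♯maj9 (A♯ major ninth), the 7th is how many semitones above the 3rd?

A♯ major ninth: A♯ C𝄪 E♯ G𝄪 B♯.
C𝄪 to G𝄪 is a perfect fifth: 7 semitones.

7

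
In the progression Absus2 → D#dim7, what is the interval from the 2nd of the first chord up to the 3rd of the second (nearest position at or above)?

augmented fifth

Absus2 has Bb as its 2nd, and D#dim7 has F# as its 3rd.
From Bb to F#: 8 semitones over a fifth = augmented.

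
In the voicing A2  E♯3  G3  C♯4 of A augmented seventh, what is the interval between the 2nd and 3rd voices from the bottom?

Those voices are E♯3 and G3.
E♯ up to G is 2 semitones, a whole step narrower than a major third, so the interval is diminished.

diminished 3rd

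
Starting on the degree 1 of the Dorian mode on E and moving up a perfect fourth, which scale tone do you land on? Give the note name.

The scale is E F# G A B C# D.
The degree 1 is E; a perfect fourth above that is A — scale degree 4.

A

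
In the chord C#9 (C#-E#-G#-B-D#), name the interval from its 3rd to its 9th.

minor seventh

3rd = E#; 9th = D#.
E# up to D# is 10 semitones, a half step narrower than a major seventh, so the interval is minor.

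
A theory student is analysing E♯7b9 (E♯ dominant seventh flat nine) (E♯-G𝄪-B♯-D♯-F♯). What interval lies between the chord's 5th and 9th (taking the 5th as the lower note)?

5th = B♯; 9th = F♯.
B♯ up to F♯ is 6 semitones, a half step narrower than a perfect fifth, so the interval is diminished.

diminished fifth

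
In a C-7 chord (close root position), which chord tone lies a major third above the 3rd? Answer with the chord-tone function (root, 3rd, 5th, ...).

C minor seventh is spelled C-E♭-G-B♭.
The 3rd is E♭. A major third above E♭ is G.
G is the chord's 5th.

5th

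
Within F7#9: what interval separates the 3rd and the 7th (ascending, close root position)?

diminished 5th

The chord tones of F7#9 are F, A, C, Eb, G#.
3rd = A; 7th = Eb.
A up to Eb is 6 semitones, a half step narrower than a perfect fifth, so the interval is diminished.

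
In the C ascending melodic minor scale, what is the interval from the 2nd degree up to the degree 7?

The scale runs C D E♭ F G A B.
2nd degree = D; degree 7 = B.
Counting 6 letters and 9 half steps from D gives a major sixth.

M6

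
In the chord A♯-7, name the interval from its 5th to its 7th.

Spelling the chord: A♯ C♯ E♯ G♯.
So we need the interval from E♯ up to G♯.
3 letter names make it a third; at 3 semitones (a half step narrower than major) the quality is minor.

minor 3rd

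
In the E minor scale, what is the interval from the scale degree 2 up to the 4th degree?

m3

The scale runs E F# G A B C D.
Scale degree 2 = F#; 4th scale degree = A.
3 letter names make it a third; at 3 semitones (a half step narrower than major) the quality is minor.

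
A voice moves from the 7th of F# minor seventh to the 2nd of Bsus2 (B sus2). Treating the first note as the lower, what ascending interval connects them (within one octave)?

M6

The 7th of F# minor seventh is E; the 2nd of Bsus2 (B sus2) is C#.
From E to C# is 9 semitones, exactly the major sixth.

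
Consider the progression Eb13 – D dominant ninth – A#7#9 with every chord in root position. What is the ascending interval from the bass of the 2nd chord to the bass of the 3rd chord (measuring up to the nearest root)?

The roots are D and A#.
5 letter names make it a fifth; at 8 semitones (a half step wider than perfect) the quality is augmented.

augmented fifth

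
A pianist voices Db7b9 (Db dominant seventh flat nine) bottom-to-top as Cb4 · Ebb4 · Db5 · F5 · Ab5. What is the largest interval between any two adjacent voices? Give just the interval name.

Adjacent intervals: Cb4→Ebb4 = minor third; Ebb4→Db5 = major seventh; Db5→F5 = major third; F5→Ab5 = minor third.
The largest is Ebb4 to Db5, a major seventh (11 semitones).

major seventh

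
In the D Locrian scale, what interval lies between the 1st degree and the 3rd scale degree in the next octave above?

minor tenth

The scale runs D Eb F G Ab Bb C.
So we need the interval from D up to F.
D up to F is 15 semitones, a half step narrower than a major tenth, so the interval is minor.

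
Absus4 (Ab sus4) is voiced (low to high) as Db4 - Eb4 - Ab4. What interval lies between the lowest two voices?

Those voices are Db4 and Eb4.
Db up to Eb spans 2 letter names and 2 semitones — a major second.

M2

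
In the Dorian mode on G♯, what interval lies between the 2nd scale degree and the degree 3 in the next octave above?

G♯ dorian: G♯ A♯ B C♯ D♯ E♯ F♯.
That puts A♯ below B.
From A♯ to B: 13 semitones over a ninth = minor.

minor 9th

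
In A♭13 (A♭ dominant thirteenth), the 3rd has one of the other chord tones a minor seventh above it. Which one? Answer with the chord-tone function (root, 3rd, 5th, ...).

9th

Spelling the chord: A♭–C–E♭–G♭–B♭–F.
The 3rd is C. A minor seventh above C is B♭.
B♭ is the chord's 9th.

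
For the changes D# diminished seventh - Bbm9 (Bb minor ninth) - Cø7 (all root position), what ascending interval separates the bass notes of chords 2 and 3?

The roots are Bb and C.
From Bb to C is 2 semitones, exactly the major second.

major second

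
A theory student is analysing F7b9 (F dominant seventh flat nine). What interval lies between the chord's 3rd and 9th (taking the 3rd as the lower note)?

diminished 7th

F7b9 (F dominant seventh flat nine): F, A, C, E♭, G♭.
That puts A below G♭.
A up to G♭ is 9 semitones, a whole step narrower than a major seventh, so the interval is diminished.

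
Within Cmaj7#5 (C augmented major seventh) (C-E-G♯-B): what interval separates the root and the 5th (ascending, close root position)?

A5

The root is C and the 5th is G♯.
C up to G♯ is 8 semitones, a half step wider than a perfect fifth, so the interval is augmented.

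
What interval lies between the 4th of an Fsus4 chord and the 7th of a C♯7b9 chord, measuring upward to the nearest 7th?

Fsus4 has B♭ as its 4th, and C♯7b9 has B as its 7th.
B♭ up to B is 1 semitone, a half step wider than a perfect unison, so the interval is augmented.

augmented 1st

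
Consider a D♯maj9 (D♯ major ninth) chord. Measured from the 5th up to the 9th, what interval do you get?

perfect fifth

D♯maj9 (D♯ major ninth) is spelled D♯-F𝄪-A♯-C𝄪-E♯.
The 5th is A♯ and the 9th is E♯.
A♯ up to E♯ spans 5 letter names and 7 semitones — a perfect fifth.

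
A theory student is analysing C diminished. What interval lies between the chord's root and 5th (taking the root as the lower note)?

d5

Cdim: C Eb Gb.
Root = C; 5th = Gb.
5 letter names make it a fifth; at 6 semitones (a half step narrower than perfect) the quality is diminished.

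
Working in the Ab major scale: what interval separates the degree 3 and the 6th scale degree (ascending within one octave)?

The scale runs Ab Bb C Db Eb F G.
The degree 3 is C and the scale degree 6 is F.
From C to F is 5 semitones, exactly the perfect fourth.

perfect fourth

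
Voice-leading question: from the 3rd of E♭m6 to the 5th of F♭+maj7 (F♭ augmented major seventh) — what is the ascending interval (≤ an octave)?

augmented fourth

The 3rd of E♭m6 is G♭; the 5th of F♭+maj7 (F♭ augmented major seventh) is C.
G♭ up to C is 6 semitones, a half step wider than a perfect fourth, so the interval is augmented.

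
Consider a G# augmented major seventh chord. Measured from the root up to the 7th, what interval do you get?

major seventh

G# augmented major seventh: G#, B#, D##, F##.
Root = G#; 7th = F##.
G# up to F## spans 7 letter names and 11 semitones — a major seventh.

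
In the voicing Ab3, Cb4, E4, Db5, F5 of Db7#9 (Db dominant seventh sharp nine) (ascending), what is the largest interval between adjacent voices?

Adjacent intervals: Ab3→Cb4 = minor third; Cb4→E4 = augmented third; E4→Db5 = diminished seventh; Db5→F5 = major third.
The largest is E4 to Db5, a diminished seventh (9 semitones).

d7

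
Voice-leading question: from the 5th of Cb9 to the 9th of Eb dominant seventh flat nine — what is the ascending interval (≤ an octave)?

The 5th of Cb9 is Gb; the 9th of Eb dominant seventh flat nine is Fb.
7 letter names make it a seventh; at 10 semitones (a half step narrower than major) the quality is minor.

minor 7th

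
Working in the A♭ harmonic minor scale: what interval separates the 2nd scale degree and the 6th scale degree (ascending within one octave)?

diminished fifth

The scale runs A♭ B♭ C♭ D♭ E♭ F♭ G.
2nd scale degree = B♭; 6th degree = F♭.
From B♭ to F♭: 6 semitones over a fifth = diminished.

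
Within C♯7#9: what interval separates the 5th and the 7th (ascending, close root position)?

The chord tones of C♯7#9 are C♯-E♯-G♯-B-D𝄪.
That puts G♯ below B.
3 letter names make it a third; at 3 semitones (a half step narrower than major) the quality is minor.

m3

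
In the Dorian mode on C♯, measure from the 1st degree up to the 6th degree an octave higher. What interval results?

major thirteenth

Spelling the Dorian mode on C♯: C♯ D♯ E F♯ G♯ A♯ B.
1st degree = C♯; degree 6 (up an octave) = A♯.
C♯ up to A♯ spans 13 letter names and 21 semitones — a major thirteenth.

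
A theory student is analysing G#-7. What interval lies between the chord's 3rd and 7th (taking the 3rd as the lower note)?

P5

The chord tones of G#min7 are G# B D# F#.
The 3rd is B and the 7th is F#.
Counting 5 letters and 7 half steps from B gives a perfect fifth.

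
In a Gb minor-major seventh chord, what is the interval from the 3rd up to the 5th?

Spelling the chord: Gb Bbb Db F.
That puts Bbb below Db.
Counting 3 letters and 4 half steps from Bbb gives a major third.

major 3rd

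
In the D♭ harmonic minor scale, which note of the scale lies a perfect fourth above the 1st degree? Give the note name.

Gb

The scale is D♭ E♭ F♭ G♭ A♭ B𝄫 C.
The 1st degree is D♭; a perfect fourth above that is G♭ — scale degree 4.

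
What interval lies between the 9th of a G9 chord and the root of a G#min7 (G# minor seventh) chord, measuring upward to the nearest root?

G9 has A as its 9th, and G#min7 (G# minor seventh) has G# as its root.
Counting 7 letters and 11 half steps from A gives a major seventh.

major 7th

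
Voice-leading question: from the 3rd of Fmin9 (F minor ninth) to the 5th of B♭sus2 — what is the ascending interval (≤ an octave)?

major sixth

The 3rd of Fmin9 (F minor ninth) is A♭; the 5th of B♭sus2 is F.
Counting 6 letters and 9 half steps from A♭ gives a major sixth.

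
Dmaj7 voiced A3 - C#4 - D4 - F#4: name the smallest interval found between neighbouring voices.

Adjacent intervals: A3→C#4 = major third; C#4→D4 = minor second; D4→F#4 = major third.
The smallest is C#4 to D4, a minor second (1 semitone).

minor second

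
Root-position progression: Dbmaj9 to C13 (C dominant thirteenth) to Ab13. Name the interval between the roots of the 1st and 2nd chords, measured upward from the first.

major seventh

The roots are Db and C.
Db up to C spans 7 letter names and 11 semitones — a major seventh.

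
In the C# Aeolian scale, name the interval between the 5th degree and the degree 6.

minor 2nd

The scale runs C# D# E F# G# A B.
That puts G# below A.
2 letter names make it a second; at 1 semitone (a half step narrower than major) the quality is minor.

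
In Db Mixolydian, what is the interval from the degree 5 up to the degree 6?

major 2nd

Spelling Db Mixolydian: Db Eb F Gb Ab Bb Cb.
So we need the interval from Ab up to Bb.
From Ab to Bb is 2 semitones, exactly the major second.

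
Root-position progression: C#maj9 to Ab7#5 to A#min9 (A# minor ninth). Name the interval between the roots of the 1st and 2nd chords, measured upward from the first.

diminished sixth

The roots are C# and Ab.
From C# to Ab: 7 semitones over a sixth = diminished.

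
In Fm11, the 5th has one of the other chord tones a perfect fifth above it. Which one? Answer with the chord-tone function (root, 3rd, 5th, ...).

9th

Fm11: F-A♭-C-E♭-G-B♭.
The 5th is C. A perfect fifth above C is G.
G is the chord's 9th.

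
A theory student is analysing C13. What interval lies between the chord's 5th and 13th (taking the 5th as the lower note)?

Spelling the chord: C-E-G-B♭-D-A.
That puts G below A.
Counting 9 letters and 14 half steps from G gives a major ninth.

major ninth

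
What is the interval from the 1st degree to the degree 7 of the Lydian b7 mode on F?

The scale runs F G A B C D Eb.
That puts F below Eb.
From F to Eb: 10 semitones over a seventh = minor.

minor seventh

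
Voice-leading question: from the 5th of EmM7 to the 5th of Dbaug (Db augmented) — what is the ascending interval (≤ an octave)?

EmM7 has B as its 5th, and Dbaug (Db augmented) has A as its 5th.
7 letter names make it a seventh; at 10 semitones (a half step narrower than major) the quality is minor.

minor seventh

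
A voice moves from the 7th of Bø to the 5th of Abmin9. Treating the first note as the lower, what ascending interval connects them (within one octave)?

The 7th of Bø is A; the 5th of Abmin9 is Eb.
From A to Eb: 6 semitones over a fifth = diminished.

diminished fifth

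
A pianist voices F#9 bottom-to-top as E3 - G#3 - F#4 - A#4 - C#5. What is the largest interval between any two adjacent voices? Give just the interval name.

Adjacent intervals: E3→G#3 = major third; G#3→F#4 = minor seventh; F#4→A#4 = major third; A#4→C#5 = minor third.
The largest is G#3 to F#4, a minor seventh (10 semitones).

m7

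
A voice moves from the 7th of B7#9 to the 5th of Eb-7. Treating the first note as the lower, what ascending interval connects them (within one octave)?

The 7th of B7#9 is A; the 5th of Eb-7 is Bb.
A up to Bb is 1 semitone, a half step narrower than a major second, so the interval is minor.

minor 2nd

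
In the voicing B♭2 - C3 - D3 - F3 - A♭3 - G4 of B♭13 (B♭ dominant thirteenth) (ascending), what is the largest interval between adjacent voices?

major 7th

Adjacent intervals: B♭2→C3 = major second; C3→D3 = major second; D3→F3 = minor third; F3→A♭3 = minor third; A♭3→G4 = major seventh.
The largest is A♭3 to G4, a major seventh (11 semitones).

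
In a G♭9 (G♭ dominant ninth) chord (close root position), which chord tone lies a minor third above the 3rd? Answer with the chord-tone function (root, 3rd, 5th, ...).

5th

Spelling the chord: G♭–B♭–D♭–F♭–A♭.
The 3rd is B♭. A minor third above B♭ is D♭.
D♭ is the chord's 5th.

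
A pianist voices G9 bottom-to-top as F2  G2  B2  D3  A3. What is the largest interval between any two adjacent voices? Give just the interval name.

Adjacent intervals: F2→G2 = major second; G2→B2 = major third; B2→D3 = minor third; D3→A3 = perfect fifth.
The largest is D3 to A3, a perfect fifth (7 semitones).

perfect fifth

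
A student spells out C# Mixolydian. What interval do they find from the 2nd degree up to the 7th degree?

minor 6th

C# mixolydian: C# D# E# F# G# A# B.
2nd degree = D#; 7th scale degree = B.
From D# to B: 8 semitones over a sixth = minor.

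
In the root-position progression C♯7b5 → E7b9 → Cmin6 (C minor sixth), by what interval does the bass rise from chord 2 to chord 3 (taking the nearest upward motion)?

m6

The roots are E and C.
E up to C is 8 semitones, a half step narrower than a major sixth, so the interval is minor.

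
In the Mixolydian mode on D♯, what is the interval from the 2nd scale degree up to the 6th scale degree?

P5

The scale runs D♯ E♯ F𝄪 G♯ A♯ B♯ C♯.
2nd scale degree = E♯; 6th degree = B♯.
From E♯ to B♯ is 7 semitones, exactly the perfect fifth.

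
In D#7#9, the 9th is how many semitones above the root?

15

The chord tones of D# dominant seventh sharp nine are D#-F##-A#-C#-E##.
D# to E## is an augmented ninth: 15 semitones.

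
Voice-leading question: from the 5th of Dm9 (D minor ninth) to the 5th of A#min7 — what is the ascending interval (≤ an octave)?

augmented 5th

Dm9 (D minor ninth) has A as its 5th, and A#min7 has E# as its 5th.
From A to E#: 8 semitones over a fifth = augmented.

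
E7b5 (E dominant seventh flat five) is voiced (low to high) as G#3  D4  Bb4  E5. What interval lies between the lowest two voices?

d5

Those voices are G#3 and D4.
From G# to D: 6 semitones over a fifth = diminished.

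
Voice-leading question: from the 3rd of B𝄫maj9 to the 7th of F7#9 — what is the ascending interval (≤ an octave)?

major second

B𝄫maj9 has D♭ as its 3rd, and F7#9 has E♭ as its 7th.
Counting 2 letters and 2 half steps from D♭ gives a major second.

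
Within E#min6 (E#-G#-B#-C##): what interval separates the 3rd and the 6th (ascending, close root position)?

augmented fourth

3rd = G#; 6th = C##.
G# up to C## is 6 semitones, a half step wider than a perfect fourth, so the interval is augmented.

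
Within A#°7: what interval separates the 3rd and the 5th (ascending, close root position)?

Spelling the chord: A#–C#–E–G.
The 3rd is C# and the 5th is E.
C# up to E is 3 semitones, a half step narrower than a major third, so the interval is minor.

minor 3rd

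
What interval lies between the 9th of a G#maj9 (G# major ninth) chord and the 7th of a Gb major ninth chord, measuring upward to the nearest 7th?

diminished 6th

The 9th of G#maj9 (G# major ninth) is A#; the 7th of Gb major ninth is F.
A# up to F is 7 semitones, a whole step narrower than a major sixth, so the interval is diminished.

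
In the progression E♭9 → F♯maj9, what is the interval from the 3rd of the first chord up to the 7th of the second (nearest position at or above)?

The 3rd of E♭9 is G; the 7th of F♯maj9 is E♯.
From G to E♯: 10 semitones over a sixth = augmented.

augmented 6th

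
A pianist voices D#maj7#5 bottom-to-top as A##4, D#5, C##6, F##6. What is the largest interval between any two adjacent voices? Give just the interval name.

Adjacent intervals: A##4→D#5 = diminished fourth; D#5→C##6 = major seventh; C##6→F##6 = perfect fourth.
The largest is D#5 to C##6, a major seventh (11 semitones).

M7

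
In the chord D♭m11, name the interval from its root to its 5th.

D♭m11 (D♭ minor eleventh): D♭–F♭–A♭–C♭–E♭–G♭.
Root = D♭; 5th = A♭.
Counting 5 letters and 7 half steps from D♭ gives a perfect fifth.

perfect fifth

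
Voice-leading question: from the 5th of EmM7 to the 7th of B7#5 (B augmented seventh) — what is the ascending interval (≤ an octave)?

EmM7 has B as its 5th, and B7#5 (B augmented seventh) has A as its 7th.
7 letter names make it a seventh; at 10 semitones (a half step narrower than major) the quality is minor.

minor seventh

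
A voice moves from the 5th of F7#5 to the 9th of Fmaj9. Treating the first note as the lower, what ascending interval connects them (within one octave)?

diminished 5th

The 5th of F7#5 is C#; the 9th of Fmaj9 is G.
5 letter names make it a fifth; at 6 semitones (a half step narrower than perfect) the quality is diminished.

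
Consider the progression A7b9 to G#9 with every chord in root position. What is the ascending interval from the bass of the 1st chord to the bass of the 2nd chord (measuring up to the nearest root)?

major seventh

The roots are A and G#.
A up to G# spans 7 letter names and 11 semitones — a major seventh.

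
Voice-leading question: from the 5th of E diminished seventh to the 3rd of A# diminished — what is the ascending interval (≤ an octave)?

The 5th of E diminished seventh is Bb; the 3rd of A# diminished is C#.
Bb up to C# is 3 semitones, a half step wider than a major second, so the interval is augmented.

augmented 2nd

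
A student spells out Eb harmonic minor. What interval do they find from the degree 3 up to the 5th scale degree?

Eb harmonic minor: Eb F Gb Ab Bb Cb D.
The degree 3 is Gb and the 5th scale degree is Bb.
Counting 3 letters and 4 half steps from Gb gives a major third.

major 3rd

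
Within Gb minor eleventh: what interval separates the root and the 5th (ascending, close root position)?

Spelling the chord: Gb–Bbb–Db–Fb–Ab–Cb.
That puts Gb below Db.
From Gb to Db is 7 semitones, exactly the perfect fifth.

perfect fifth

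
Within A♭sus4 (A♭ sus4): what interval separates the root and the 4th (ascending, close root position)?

perfect fourth

A♭sus4 is spelled A♭-D♭-E♭.
The root is A♭ and the 4th is D♭.
A♭ up to D♭ spans 4 letter names and 5 semitones — a perfect fourth.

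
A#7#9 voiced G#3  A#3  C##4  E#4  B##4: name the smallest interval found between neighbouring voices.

major second

Adjacent intervals: G#3→A#3 = major second; A#3→C##4 = major third; C##4→E#4 = minor third; E#4→B##4 = augmented fifth.
The smallest is G#3 to A#3, a major second (2 semitones).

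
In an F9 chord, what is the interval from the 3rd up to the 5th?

The chord tones of F9 (F dominant ninth) are F–A–C–Eb–G.
So we need the interval from A up to C.
A up to C is 3 semitones, a half step narrower than a major third, so the interval is minor.

minor third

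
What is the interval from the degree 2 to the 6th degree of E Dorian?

The scale runs E F# G A B C# D.
The degree 2 is F# and the 6th scale degree is C#.
Counting 5 letters and 7 half steps from F# gives a perfect fifth.

perfect fifth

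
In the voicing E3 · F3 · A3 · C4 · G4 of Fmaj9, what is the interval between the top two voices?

Those voices are C4 and G4.
Counting 5 letters and 7 half steps from C gives a perfect fifth.

P5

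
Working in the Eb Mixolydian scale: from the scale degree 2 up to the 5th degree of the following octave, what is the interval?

P11

Spelling the Eb Mixolydian scale: Eb F G Ab Bb C Db.
So we need the interval from F up to Bb.
From F to Bb is 17 semitones, exactly the perfect eleventh.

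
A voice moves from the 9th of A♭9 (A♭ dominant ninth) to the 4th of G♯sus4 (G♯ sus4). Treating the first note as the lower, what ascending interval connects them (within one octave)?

A♭9 (A♭ dominant ninth) has B♭ as its 9th, and G♯sus4 (G♯ sus4) has C♯ as its 4th.
B♭ up to C♯ is 3 semitones, a half step wider than a major second, so the interval is augmented.

augmented second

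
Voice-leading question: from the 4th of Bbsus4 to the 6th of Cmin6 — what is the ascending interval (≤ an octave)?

Bbsus4 has Eb as its 4th, and Cmin6 has A as its 6th.
From Eb to A: 6 semitones over a fourth = augmented.

augmented fourth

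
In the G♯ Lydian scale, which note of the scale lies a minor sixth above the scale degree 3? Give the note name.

G#

The scale is G♯ A♯ B♯ C𝄪 D♯ E♯ F𝄪.
The scale degree 3 is B♯; a minor sixth above that is G♯ — scale degree 1.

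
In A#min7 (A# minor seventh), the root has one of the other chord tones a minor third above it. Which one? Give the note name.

C#

A#min7 is spelled A#-C#-E#-G#.
The root is A#. A minor third above A# is C#.
C# is the chord's 3rd.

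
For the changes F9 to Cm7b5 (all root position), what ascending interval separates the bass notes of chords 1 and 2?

The roots are F and C.
F up to C spans 5 letter names and 7 semitones — a perfect fifth.

perfect fifth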